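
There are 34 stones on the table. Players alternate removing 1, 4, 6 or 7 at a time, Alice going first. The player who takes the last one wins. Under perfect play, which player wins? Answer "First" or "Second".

Compute winning (W) and losing (L) positions by backward induction:
i:   0  1  2  3  4  5  6  7  8  9 10 11 12 13 14 15 16 17 18 19 20 21 22 23 24 25 26 27 28 29 30 31 32 33 34
     L  W  L  W  W  L  W  W  W  W  L  W  W  L  W  L  W  W  L  W  W  W  W  L  W  W  L  W  L  W  W  L  W  W  W
Position 34 is W, so the first player wins.

First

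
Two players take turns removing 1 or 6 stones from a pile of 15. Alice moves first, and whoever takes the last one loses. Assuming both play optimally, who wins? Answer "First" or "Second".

Second

Mark each pile size as W (mover wins) or L (mover loses):
i:   0  1  2  3  4  5  6  7  8  9 10 11 12 13 14 15
     W  L  W  L  W  L  W  W  L  W  L  W  L  W  W  L
Position 15 is L, so the second player wins.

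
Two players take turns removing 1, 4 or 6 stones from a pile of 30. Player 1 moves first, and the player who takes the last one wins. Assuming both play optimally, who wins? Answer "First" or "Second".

i:   0  1  2  3  4  5  6  7  8  9 10 11 12 13 14 15 16 17 18 19 20 21 22 23 24 25 26 27 28 29 30
     L  W  L  W  W  L  W  L  W  W  L  W  L  W  W  L  W  L  W  W  L  W  L  W  W  L  W  L  W  W  L
Position 30 is L, so the second player wins.

Second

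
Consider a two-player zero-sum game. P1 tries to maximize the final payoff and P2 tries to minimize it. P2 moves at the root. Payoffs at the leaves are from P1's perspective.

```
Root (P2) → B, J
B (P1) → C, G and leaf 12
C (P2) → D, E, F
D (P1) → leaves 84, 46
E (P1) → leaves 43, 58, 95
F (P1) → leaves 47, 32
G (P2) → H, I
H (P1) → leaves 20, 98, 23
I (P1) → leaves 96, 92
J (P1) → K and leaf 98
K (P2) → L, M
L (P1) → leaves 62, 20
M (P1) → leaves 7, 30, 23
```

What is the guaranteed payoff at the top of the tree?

D (P1): max(84, 46) = 84
E (P1): max(43, 58, 95) = 95
F (P1): max(47, 32) = 47
C (P2): min(84, 95, 47) = 47
H (P1): max(20, 98, 23) = 98
I (P1): max(96, 92) = 96
G (P2): min(98, 96) = 96
B (P1): max(47, 96, 12) = 96
L (P1): max(62, 20) = 62
M (P1): max(7, 30, 23) = 30
K (P2): min(62, 30) = 30
J (P1): max(30, 98) = 98
Root (P2): min(96, 98) = 96

96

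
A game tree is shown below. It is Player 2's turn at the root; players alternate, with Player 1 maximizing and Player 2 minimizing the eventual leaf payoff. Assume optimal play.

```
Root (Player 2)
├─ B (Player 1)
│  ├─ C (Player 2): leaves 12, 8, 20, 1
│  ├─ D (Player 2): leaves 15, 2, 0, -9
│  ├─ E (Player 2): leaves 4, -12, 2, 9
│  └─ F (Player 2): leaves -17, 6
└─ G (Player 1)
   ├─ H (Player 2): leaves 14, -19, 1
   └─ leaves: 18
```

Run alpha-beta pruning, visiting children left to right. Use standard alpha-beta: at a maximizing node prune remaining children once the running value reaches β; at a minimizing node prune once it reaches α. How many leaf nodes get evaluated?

C [α=-∞,β=+∞]: v=1
D [α=1,β=+∞]: v=0 after child 3 ≤ α → α-cutoff, skip 1
E [α=1,β=+∞]: v=-12 after child 2 ≤ α → α-cutoff, skip 2
F [α=1,β=+∞]: v=-17 after child 1 ≤ α → α-cutoff, skip 1
B [α=-∞,β=+∞]: v=1
H [α=-∞,β=1]: v=-19
G [α=-∞,β=1]: v=18
Root [α=-∞,β=+∞]: v=1
Leaves evaluated: 14 of 18.

14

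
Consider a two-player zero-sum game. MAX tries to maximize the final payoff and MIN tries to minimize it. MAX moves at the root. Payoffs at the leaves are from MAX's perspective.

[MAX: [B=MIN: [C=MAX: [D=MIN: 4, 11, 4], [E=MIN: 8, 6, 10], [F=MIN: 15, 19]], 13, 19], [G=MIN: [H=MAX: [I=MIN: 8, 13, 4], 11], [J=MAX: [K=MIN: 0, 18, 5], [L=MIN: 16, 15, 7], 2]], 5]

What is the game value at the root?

D (MIN): min(4, 11, 4) = 4
E (MIN): min(8, 6, 10) = 6
F (MIN): min(15, 19) = 15
C (MAX): max(4, 6, 15) = 15
B (MIN): min(15, 13, 19) = 13
I (MIN): min(8, 13, 4) = 4
H (MAX): max(4, 11) = 11
K (MIN): min(0, 18, 5) = 0
L (MIN): min(16, 15, 7) = 7
J (MAX): max(0, 7, 2) = 7
G (MIN): min(11, 7) = 7
Root (MAX): max(13, 7, 5) = 13

13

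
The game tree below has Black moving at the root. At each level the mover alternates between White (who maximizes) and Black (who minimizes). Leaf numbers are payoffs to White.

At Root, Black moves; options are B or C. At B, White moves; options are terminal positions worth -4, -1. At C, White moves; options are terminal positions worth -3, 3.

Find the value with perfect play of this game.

-1

B (White): max(-4, -1) = -1
C (White): max(-3, 3) = 3
Root (Black): min(-1, 3) = -1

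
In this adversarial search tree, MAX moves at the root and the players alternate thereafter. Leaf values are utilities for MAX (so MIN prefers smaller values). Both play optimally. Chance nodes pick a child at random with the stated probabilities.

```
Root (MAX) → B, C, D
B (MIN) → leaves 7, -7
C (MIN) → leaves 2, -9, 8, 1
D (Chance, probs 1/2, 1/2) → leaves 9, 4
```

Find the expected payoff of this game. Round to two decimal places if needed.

B (MIN): min(7, -7) = -7
C (MIN): min(2, -9, 8, 1) = -9
D (Chance): 1/2·9 + 1/2·4 = 6.5
Root (MAX): max(-7, -9, 6.5) = 6.5

6.5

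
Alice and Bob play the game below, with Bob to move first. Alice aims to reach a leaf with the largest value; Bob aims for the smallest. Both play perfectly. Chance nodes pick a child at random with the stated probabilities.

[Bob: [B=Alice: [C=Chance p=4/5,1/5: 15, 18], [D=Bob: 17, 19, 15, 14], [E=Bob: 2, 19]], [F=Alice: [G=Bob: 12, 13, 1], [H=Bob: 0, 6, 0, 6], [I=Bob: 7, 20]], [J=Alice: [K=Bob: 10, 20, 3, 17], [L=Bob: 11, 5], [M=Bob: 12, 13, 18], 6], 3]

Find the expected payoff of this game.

C (Chance): 4/5·15 + 1/5·18 = 15.6
D (Bob): min(17, 19, 15, 14) = 14
E (Bob): min(2, 19) = 2
B (Alice): max(15.6, 14, 2) = 15.6
G (Bob): min(12, 13, 1) = 1
H (Bob): min(0, 6, 0, 6) = 0
I (Bob): min(7, 20) = 7
F (Alice): max(1, 0, 7) = 7
K (Bob): min(10, 20, 3, 17) = 3
L (Bob): min(11, 5) = 5
M (Bob): min(12, 13, 18) = 12
J (Alice): max(3, 5, 12, 6) = 12
Root (Bob): min(15.6, 7, 12, 3) = 3

3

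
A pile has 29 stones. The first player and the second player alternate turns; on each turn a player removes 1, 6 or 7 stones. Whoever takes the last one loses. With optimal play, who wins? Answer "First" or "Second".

Positions where the player to move wins (W) vs loses (L):
i:   0  1  2  3  4  5  6  7  8  9 10 11 12 13 14 15 16 17 18 19 20 21 22 23 24 25 26 27 28 29
     W  L  W  L  W  L  W  W  W  W  W  W  W  L  W  L  W  L  W  W  W  W  W  W  W  L  W  L  W  L
Position 29 is L, so the second player wins.

Second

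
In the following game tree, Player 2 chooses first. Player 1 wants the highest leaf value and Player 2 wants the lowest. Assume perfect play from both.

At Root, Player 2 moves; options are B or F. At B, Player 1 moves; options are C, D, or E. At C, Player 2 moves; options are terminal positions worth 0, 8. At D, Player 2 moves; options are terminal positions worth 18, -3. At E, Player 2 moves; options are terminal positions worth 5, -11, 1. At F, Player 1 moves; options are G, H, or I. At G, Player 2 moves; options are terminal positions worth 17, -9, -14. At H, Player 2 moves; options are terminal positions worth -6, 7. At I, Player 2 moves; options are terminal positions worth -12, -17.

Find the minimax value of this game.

-6

C (Player 2): min(0, 8) = 0
D (Player 2): min(18, -3) = -3
E (Player 2): min(5, -11, 1) = -11
B (Player 1): max(0, -3, -11) = 0
G (Player 2): min(17, -9, -14) = -14
H (Player 2): min(-6, 7) = -6
I (Player 2): min(-12, -17) = -17
F (Player 1): max(-14, -6, -17) = -6
Root (Player 2): min(0, -6) = -6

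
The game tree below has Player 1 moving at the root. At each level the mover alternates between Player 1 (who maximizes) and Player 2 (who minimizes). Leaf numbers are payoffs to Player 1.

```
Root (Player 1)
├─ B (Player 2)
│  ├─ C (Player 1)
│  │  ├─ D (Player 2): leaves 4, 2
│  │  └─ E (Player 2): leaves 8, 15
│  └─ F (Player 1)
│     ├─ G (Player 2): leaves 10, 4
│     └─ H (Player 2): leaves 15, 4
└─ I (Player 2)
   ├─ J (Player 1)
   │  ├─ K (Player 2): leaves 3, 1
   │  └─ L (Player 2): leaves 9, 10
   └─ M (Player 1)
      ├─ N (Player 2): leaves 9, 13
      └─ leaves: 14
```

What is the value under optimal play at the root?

D (Player 2): min(4, 2) = 2
E (Player 2): min(8, 15) = 8
C (Player 1): max(2, 8) = 8
G (Player 2): min(10, 4) = 4
H (Player 2): min(15, 4) = 4
F (Player 1): max(4, 4) = 4
B (Player 2): min(8, 4) = 4
K (Player 2): min(3, 1) = 1
L (Player 2): min(9, 10) = 9
J (Player 1): max(1, 9) = 9
N (Player 2): min(9, 13) = 9
M (Player 1): max(9, 14) = 14
I (Player 2): min(9, 14) = 9
Root (Player 1): max(4, 9) = 9

9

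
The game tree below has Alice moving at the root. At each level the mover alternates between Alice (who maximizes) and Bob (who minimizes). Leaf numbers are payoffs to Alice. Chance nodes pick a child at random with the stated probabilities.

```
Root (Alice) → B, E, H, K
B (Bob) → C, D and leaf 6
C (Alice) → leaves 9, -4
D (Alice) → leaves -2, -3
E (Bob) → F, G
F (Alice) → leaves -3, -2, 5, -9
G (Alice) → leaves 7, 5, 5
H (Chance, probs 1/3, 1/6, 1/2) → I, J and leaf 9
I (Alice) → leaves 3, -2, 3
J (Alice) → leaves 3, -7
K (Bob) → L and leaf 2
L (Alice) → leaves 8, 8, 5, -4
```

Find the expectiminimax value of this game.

C (Alice): max(9, -4) = 9
D (Alice): max(-2, -3) = -2
B (Bob): min(9, -2, 6) = -2
F (Alice): max(-3, -2, 5, -9) = 5
G (Alice): max(7, 5, 5) = 7
E (Bob): min(5, 7) = 5
I (Alice): max(3, -2, 3) = 3
J (Alice): max(3, -7) = 3
H (Chance): 1/3·3 + 1/6·3 + 1/2·9 = 6
L (Alice): max(8, 8, 5, -4) = 8
K (Bob): min(8, 2) = 2
Root (Alice): max(-2, 5, 6, 2) = 6

6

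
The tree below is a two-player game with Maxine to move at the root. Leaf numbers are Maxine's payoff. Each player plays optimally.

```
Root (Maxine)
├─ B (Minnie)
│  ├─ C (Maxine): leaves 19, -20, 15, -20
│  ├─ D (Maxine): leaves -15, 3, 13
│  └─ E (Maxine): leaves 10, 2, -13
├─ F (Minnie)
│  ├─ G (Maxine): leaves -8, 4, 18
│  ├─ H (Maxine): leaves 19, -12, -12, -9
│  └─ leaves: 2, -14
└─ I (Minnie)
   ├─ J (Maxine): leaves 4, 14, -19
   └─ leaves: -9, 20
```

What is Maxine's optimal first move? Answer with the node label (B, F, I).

C (Maxine): max(19, -20, 15, -20) = 19
D (Maxine): max(-15, 3, 13) = 13
E (Maxine): max(10, 2, -13) = 10
B (Minnie): min(19, 13, 10) = 10
G (Maxine): max(-8, 4, 18) = 18
H (Maxine): max(19, -12, -12, -9) = 19
F (Minnie): min(18, 19, 2, -14) = -14
J (Maxine): max(4, 14, -19) = 14
I (Minnie): min(14, -9, 20) = -9
Root (Maxine): max(10, -14, -9) = 10
Maxine picks the child with the highest value: B (value 10).

B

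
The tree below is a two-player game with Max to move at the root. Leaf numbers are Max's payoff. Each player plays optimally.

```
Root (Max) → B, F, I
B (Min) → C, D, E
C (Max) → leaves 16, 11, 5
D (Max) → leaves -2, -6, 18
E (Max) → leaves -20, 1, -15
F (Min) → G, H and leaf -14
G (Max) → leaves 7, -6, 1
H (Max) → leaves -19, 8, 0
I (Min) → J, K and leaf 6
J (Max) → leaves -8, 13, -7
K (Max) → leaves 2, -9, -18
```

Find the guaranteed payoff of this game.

2

C (Max): max(16, 11, 5) = 16
D (Max): max(-2, -6, 18) = 18
E (Max): max(-20, 1, -15) = 1
B (Min): min(16, 18, 1) = 1
G (Max): max(7, -6, 1) = 7
H (Max): max(-19, 8, 0) = 8
F (Min): min(7, 8, -14) = -14
J (Max): max(-8, 13, -7) = 13
K (Max): max(2, -9, -18) = 2
I (Min): min(13, 2, 6) = 2
Root (Max): max(1, -14, 2) = 2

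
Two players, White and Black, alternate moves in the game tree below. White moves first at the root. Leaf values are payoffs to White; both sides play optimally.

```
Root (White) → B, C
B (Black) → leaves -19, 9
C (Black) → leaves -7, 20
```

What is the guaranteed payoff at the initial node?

B (Black): min(-19, 9) = -19
C (Black): min(-7, 20) = -7
Root (White): max(-19, -7) = -7

-7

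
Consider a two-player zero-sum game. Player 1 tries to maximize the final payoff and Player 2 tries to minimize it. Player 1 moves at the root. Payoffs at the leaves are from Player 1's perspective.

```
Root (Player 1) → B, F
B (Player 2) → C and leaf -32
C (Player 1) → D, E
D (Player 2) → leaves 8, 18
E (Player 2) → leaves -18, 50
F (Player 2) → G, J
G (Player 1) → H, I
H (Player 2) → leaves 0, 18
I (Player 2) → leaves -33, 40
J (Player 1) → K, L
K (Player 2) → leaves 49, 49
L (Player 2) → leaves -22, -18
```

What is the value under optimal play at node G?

0

H: min(0, 18) = 0
I: min(-33, 40) = -33
G: max(0, -33) = 0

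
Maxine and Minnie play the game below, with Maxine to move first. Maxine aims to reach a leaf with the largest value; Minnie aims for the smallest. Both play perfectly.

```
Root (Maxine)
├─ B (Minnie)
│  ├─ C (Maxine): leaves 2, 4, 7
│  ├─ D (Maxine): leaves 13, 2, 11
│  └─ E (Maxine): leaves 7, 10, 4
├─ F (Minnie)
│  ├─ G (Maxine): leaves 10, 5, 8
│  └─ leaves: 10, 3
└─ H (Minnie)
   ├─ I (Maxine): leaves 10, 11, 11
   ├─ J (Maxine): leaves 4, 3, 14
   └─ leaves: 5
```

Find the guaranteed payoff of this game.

7

C (Maxine): max(2, 4, 7) = 7
D (Maxine): max(13, 2, 11) = 13
E (Maxine): max(7, 10, 4) = 10
B (Minnie): min(7, 13, 10) = 7
G (Maxine): max(10, 5, 8) = 10
F (Minnie): min(10, 10, 3) = 3
I (Maxine): max(10, 11, 11) = 11
J (Maxine): max(4, 3, 14) = 14
H (Minnie): min(11, 14, 5) = 5
Root (Maxine): max(7, 3, 5) = 7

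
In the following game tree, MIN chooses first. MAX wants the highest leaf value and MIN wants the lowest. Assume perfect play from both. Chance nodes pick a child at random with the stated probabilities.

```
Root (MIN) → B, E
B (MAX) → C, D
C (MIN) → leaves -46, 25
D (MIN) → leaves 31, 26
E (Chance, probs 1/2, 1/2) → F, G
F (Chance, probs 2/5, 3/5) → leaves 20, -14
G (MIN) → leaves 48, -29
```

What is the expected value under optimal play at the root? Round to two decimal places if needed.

C (MIN): min(-46, 25) = -46
D (MIN): min(31, 26) = 26
B (MAX): max(-46, 26) = 26
F (Chance): 2/5·20 + 3/5·-14 = -0.4
G (MIN): min(48, -29) = -29
E (Chance): 1/2·-0.4 + 1/2·-29 = -14.7
Root (MIN): min(26, -14.7) = -14.7

-14.7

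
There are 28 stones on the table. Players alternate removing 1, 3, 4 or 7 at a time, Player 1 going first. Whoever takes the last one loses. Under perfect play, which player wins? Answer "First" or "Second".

First

W/L table (W = player to move can force a win):
i:   0  1  2  3  4  5  6  7  8  9 10 11 12 13 14 15 16 17 18 19 20 21 22 23 24 25 26 27 28
     W  L  W  L  W  W  W  W  W  L  W  L  W  W  W  W  W  L  W  L  W  W  W  W  W  L  W  L  W
Position 28 is W, so the first player wins.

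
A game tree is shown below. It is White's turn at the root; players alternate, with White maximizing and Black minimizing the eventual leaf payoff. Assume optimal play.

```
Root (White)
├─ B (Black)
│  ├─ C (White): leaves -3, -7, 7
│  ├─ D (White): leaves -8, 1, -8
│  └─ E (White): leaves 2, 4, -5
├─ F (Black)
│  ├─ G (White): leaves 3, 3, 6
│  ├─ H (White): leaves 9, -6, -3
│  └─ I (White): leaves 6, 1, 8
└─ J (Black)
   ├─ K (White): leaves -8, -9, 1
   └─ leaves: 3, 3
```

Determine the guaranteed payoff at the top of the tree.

C (White): max(-3, -7, 7) = 7
D (White): max(-8, 1, -8) = 1
E (White): max(2, 4, -5) = 4
B (Black): min(7, 1, 4) = 1
G (White): max(3, 3, 6) = 6
H (White): max(9, -6, -3) = 9
I (White): max(6, 1, 8) = 8
F (Black): min(6, 9, 8) = 6
K (White): max(-8, -9, 1) = 1
J (Black): min(1, 3, 3) = 1
Root (White): max(1, 6, 1) = 6

6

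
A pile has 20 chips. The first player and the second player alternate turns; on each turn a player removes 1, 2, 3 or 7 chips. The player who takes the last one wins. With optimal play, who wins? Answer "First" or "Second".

Second

W/L table (W = player to move can force a win):
i:   0  1  2  3  4  5  6  7  8  9 10 11 12 13 14 15 16 17 18 19 20
     L  W  W  W  L  W  W  W  L  W  W  W  L  W  W  W  L  W  W  W  L
Position 20 is L, so the second player wins.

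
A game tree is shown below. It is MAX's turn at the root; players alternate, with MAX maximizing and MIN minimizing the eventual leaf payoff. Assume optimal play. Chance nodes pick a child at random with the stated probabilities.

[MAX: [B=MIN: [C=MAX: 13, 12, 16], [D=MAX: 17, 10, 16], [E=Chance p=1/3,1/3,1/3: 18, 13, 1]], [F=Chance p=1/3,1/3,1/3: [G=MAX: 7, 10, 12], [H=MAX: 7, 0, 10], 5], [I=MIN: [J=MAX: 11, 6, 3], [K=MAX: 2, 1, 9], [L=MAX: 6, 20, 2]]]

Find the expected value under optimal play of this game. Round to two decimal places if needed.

C (MAX): max(13, 12, 16) = 16
D (MAX): max(17, 10, 16) = 17
E (Chance): 1/3·18 + 1/3·13 + 1/3·1 = 10.67
B (MIN): min(16, 17, 10.67) = 10.67
G (MAX): max(7, 10, 12) = 12
H (MAX): max(7, 0, 10) = 10
F (Chance): 1/3·12 + 1/3·10 + 1/3·5 = 9
J (MAX): max(11, 6, 3) = 11
K (MAX): max(2, 1, 9) = 9
L (MAX): max(6, 20, 2) = 20
I (MIN): min(11, 9, 20) = 9
Root (MAX): max(10.67, 9, 9) = 10.67

10.67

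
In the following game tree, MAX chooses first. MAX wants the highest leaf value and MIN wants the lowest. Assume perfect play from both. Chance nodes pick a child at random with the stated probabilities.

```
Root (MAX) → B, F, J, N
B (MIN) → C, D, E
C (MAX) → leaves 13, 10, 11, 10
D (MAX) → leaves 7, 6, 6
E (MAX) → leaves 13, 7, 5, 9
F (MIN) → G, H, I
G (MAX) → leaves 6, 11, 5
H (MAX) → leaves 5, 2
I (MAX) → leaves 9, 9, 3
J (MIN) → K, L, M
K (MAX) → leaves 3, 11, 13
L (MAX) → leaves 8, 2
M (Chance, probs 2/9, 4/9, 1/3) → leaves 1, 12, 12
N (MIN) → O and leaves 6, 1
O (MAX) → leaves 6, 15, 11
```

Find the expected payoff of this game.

C (MAX): max(13, 10, 11, 10) = 13
D (MAX): max(7, 6, 6) = 7
E (MAX): max(13, 7, 5, 9) = 13
B (MIN): min(13, 7, 13) = 7
G (MAX): max(6, 11, 5) = 11
H (MAX): max(5, 2) = 5
I (MAX): max(9, 9, 3) = 9
F (MIN): min(11, 5, 9) = 5
K (MAX): max(3, 11, 13) = 13
L (MAX): max(8, 2) = 8
M (Chance): 2/9·1 + 4/9·12 + 1/3·12 = 9.56
J (MIN): min(13, 8, 9.56) = 8
O (MAX): max(6, 15, 11) = 15
N (MIN): min(15, 6, 1) = 1
Root (MAX): max(7, 5, 8, 1) = 8

8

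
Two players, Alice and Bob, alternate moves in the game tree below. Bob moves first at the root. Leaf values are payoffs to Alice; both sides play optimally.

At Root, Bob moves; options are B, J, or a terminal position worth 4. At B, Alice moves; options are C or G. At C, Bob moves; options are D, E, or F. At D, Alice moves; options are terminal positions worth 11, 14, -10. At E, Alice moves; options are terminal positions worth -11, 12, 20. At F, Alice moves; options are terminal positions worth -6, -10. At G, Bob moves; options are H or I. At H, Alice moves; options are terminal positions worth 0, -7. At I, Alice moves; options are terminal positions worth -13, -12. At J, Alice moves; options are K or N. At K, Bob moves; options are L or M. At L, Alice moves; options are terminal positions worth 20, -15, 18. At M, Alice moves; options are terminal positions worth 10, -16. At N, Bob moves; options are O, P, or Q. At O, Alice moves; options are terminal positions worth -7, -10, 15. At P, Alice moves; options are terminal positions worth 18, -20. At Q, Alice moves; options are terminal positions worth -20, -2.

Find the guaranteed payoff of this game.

-6

D (Alice): max(11, 14, -10) = 14
E (Alice): max(-11, 12, 20) = 20
F (Alice): max(-6, -10) = -6
C (Bob): min(14, 20, -6) = -6
H (Alice): max(0, -7) = 0
I (Alice): max(-13, -12) = -12
G (Bob): min(0, -12) = -12
B (Alice): max(-6, -12) = -6
L (Alice): max(20, -15, 18) = 20
M (Alice): max(10, -16) = 10
K (Bob): min(20, 10) = 10
O (Alice): max(-7, -10, 15) = 15
P (Alice): max(18, -20) = 18
Q (Alice): max(-20, -2) = -2
N (Bob): min(15, 18, -2) = -2
J (Alice): max(10, -2) = 10
Root (Bob): min(-6, 10, 4) = -6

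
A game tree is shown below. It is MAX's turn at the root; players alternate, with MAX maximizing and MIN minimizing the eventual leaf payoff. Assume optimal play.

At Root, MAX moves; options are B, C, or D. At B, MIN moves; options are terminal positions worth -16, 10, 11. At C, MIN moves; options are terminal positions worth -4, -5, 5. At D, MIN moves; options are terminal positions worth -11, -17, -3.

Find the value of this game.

B (MIN): min(-16, 10, 11) = -16
C (MIN): min(-4, -5, 5) = -5
D (MIN): min(-11, -17, -3) = -17
Root (MAX): max(-16, -5, -17) = -5

-5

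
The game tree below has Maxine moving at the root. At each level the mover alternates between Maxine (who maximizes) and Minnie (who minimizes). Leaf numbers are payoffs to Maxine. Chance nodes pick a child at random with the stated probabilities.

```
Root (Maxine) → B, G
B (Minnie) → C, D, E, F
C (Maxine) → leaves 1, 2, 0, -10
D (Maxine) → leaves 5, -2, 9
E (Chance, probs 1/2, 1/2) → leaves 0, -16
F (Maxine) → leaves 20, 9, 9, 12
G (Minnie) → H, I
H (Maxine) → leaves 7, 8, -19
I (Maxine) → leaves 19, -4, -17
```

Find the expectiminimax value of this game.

8

C (Maxine): max(1, 2, 0, -10) = 2
D (Maxine): max(5, -2, 9) = 9
E (Chance): 1/2·0 + 1/2·-16 = -8
F (Maxine): max(20, 9, 9, 12) = 20
B (Minnie): min(2, 9, -8, 20) = -8
H (Maxine): max(7, 8, -19) = 8
I (Maxine): max(19, -4, -17) = 19
G (Minnie): min(8, 19) = 8
Root (Maxine): max(-8, 8) = 8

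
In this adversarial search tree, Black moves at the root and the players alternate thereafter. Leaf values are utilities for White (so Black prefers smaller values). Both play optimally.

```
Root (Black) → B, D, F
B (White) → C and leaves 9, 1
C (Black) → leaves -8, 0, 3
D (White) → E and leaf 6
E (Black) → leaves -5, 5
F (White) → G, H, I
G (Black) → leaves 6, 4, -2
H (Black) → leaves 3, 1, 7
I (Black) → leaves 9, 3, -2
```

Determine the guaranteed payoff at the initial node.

1

C (Black): min(-8, 0, 3) = -8
B (White): max(-8, 9, 1) = 9
E (Black): min(-5, 5) = -5
D (White): max(-5, 6) = 6
G (Black): min(6, 4, -2) = -2
H (Black): min(3, 1, 7) = 1
I (Black): min(9, 3, -2) = -2
F (White): max(-2, 1, -2) = 1
Root (Black): min(9, 6, 1) = 1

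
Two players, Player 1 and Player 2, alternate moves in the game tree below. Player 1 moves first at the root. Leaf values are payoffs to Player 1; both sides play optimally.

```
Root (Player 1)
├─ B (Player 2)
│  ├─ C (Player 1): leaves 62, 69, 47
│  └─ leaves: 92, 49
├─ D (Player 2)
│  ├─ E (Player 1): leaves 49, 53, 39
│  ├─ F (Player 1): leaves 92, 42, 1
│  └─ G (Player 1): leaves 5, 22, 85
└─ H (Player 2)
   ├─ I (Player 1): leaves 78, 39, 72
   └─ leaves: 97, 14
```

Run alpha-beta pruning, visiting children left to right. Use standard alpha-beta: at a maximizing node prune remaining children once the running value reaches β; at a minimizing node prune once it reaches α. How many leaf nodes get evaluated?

C [α=-∞,β=+∞]: v=69
B [α=-∞,β=+∞]: v=49
E [α=49,β=+∞]: v=53
F [α=49,β=53]: v=92 after child 1 ≥ β → β-cutoff, skip 2
G [α=49,β=53]: v=85
D [α=49,β=+∞]: v=53
I [α=53,β=+∞]: v=78
H [α=53,β=+∞]: v=14
Root [α=-∞,β=+∞]: v=53
Leaves evaluated: 17 of 19.

17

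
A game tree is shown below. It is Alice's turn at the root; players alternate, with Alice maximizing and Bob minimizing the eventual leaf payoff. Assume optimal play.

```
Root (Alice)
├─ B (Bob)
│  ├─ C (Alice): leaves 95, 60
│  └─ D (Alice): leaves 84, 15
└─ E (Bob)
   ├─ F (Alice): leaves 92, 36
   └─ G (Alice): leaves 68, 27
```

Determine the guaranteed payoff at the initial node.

C (Alice): max(95, 60) = 95
D (Alice): max(84, 15) = 84
B (Bob): min(95, 84) = 84
F (Alice): max(92, 36) = 92
G (Alice): max(68, 27) = 68
E (Bob): min(92, 68) = 68
Root (Alice): max(84, 68) = 84

84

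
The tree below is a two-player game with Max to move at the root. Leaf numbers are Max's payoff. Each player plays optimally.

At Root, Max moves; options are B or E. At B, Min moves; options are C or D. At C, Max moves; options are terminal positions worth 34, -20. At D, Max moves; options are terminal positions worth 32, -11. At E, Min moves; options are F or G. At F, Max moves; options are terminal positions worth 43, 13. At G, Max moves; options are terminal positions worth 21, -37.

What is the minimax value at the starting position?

C (Max): max(34, -20) = 34
D (Max): max(32, -11) = 32
B (Min): min(34, 32) = 32
F (Max): max(43, 13) = 43
G (Max): max(21, -37) = 21
E (Min): min(43, 21) = 21
Root (Max): max(32, 21) = 32

32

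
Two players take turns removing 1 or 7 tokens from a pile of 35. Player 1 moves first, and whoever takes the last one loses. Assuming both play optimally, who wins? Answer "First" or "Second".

Second

i:   0  1  2  3  4  5  6  7  8  9 10 11 12 13 14 15 16 17 18 19 20 21 22 23 24 25 26 27 28 29 30 31 32 33 34 35
     W  L  W  L  W  L  W  L  W  L  W  L  W  L  W  L  W  L  W  L  W  L  W  L  W  L  W  L  W  L  W  L  W  L  W  L
Position 35 is L, so the second player wins.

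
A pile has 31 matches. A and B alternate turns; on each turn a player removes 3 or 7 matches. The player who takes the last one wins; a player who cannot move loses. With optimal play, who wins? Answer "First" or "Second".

Compute winning (W) and losing (L) positions by backward induction:
i:   0  1  2  3  4  5  6  7  8  9 10 11 12 13 14 15 16 17 18 19 20 21 22 23 24 25 26 27 28 29 30 31
     L  L  L  W  W  W  L  W  W  W  L  L  L  W  W  W  L  W  W  W  L  L  L  W  W  W  L  W  W  W  L  L
Position 31 is L, so the second player wins.

Second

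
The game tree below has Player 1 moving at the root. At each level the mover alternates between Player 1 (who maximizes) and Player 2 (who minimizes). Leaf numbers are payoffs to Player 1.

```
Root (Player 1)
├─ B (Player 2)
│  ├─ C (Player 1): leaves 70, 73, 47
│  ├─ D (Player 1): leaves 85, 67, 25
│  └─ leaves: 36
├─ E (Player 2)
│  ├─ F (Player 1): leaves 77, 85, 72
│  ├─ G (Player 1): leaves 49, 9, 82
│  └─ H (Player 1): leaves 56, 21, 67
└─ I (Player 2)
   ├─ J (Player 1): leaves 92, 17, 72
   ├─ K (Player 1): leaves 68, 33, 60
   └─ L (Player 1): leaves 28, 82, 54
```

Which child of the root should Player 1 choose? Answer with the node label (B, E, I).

C (Player 1): max(70, 73, 47) = 73
D (Player 1): max(85, 67, 25) = 85
B (Player 2): min(73, 85, 36) = 36
F (Player 1): max(77, 85, 72) = 85
G (Player 1): max(49, 9, 82) = 82
H (Player 1): max(56, 21, 67) = 67
E (Player 2): min(85, 82, 67) = 67
J (Player 1): max(92, 17, 72) = 92
K (Player 1): max(68, 33, 60) = 68
L (Player 1): max(28, 82, 54) = 82
I (Player 2): min(92, 68, 82) = 68
Root (Player 1): max(36, 67, 68) = 68
Player 1 picks the child with the highest value: I (value 68).

I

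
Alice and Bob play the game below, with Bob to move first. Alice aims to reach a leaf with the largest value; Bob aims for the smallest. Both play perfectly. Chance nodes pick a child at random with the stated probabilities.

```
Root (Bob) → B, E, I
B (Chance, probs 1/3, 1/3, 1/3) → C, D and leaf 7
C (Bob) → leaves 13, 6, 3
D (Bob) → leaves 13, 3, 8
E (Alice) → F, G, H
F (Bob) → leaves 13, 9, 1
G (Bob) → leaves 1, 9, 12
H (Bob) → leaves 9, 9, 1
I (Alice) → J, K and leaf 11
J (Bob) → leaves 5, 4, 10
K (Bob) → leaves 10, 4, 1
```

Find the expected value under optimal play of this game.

1

C (Bob): min(13, 6, 3) = 3
D (Bob): min(13, 3, 8) = 3
B (Chance): 1/3·3 + 1/3·3 + 1/3·7 = 4.33
F (Bob): min(13, 9, 1) = 1
G (Bob): min(1, 9, 12) = 1
H (Bob): min(9, 9, 1) = 1
E (Alice): max(1, 1, 1) = 1
J (Bob): min(5, 4, 10) = 4
K (Bob): min(10, 4, 1) = 1
I (Alice): max(4, 1, 11) = 11
Root (Bob): min(4.33, 1, 11) = 1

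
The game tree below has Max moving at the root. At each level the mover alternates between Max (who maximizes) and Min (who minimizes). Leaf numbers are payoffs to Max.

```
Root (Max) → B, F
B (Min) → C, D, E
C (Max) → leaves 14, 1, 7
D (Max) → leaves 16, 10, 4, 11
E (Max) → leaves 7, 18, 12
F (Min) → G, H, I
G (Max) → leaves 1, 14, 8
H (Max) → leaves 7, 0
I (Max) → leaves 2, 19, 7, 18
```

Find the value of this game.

14

C (Max): max(14, 1, 7) = 14
D (Max): max(16, 10, 4, 11) = 16
E (Max): max(7, 18, 12) = 18
B (Min): min(14, 16, 18) = 14
G (Max): max(1, 14, 8) = 14
H (Max): max(7, 0) = 7
I (Max): max(2, 19, 7, 18) = 19
F (Min): min(14, 7, 19) = 7
Root (Max): max(14, 7) = 14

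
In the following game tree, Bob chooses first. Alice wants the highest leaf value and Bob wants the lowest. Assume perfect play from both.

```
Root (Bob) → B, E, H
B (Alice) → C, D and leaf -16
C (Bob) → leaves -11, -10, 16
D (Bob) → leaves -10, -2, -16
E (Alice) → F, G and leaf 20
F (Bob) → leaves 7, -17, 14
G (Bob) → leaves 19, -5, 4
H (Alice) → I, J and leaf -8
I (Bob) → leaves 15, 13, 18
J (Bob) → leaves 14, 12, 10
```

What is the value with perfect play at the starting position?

-11

C (Bob): min(-11, -10, 16) = -11
D (Bob): min(-10, -2, -16) = -16
B (Alice): max(-11, -16, -16) = -11
F (Bob): min(7, -17, 14) = -17
G (Bob): min(19, -5, 4) = -5
E (Alice): max(-17, -5, 20) = 20
I (Bob): min(15, 13, 18) = 13
J (Bob): min(14, 12, 10) = 10
H (Alice): max(13, 10, -8) = 13
Root (Bob): min(-11, 20, 13) = -11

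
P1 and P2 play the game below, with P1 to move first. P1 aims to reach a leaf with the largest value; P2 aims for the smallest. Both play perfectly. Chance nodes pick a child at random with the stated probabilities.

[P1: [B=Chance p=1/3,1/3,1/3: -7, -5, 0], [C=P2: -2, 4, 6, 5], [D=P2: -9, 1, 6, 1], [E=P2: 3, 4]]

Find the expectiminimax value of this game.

B (Chance): 1/3·-7 + 1/3·-5 + 1/3·0 = -4
C (P2): min(-2, 4, 6, 5) = -2
D (P2): min(-9, 1, 6, 1) = -9
E (P2): min(3, 4) = 3
Root (P1): max(-4, -2, -9, 3) = 3

3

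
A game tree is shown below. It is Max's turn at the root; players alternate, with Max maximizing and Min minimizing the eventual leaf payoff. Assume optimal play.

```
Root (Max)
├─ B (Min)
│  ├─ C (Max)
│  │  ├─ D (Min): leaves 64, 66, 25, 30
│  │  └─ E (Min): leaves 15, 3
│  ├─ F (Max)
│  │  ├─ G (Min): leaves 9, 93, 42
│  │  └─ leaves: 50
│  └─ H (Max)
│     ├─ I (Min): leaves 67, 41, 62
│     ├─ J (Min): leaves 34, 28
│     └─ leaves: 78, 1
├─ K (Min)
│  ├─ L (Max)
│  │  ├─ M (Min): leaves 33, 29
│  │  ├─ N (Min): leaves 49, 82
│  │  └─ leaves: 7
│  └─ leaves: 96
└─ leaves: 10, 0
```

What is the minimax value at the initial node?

49

D (Min): min(64, 66, 25, 30) = 25
E (Min): min(15, 3) = 3
C (Max): max(25, 3) = 25
G (Min): min(9, 93, 42) = 9
F (Max): max(9, 50) = 50
I (Min): min(67, 41, 62) = 41
J (Min): min(34, 28) = 28
H (Max): max(41, 28, 78, 1) = 78
B (Min): min(25, 50, 78) = 25
M (Min): min(33, 29) = 29
N (Min): min(49, 82) = 49
L (Max): max(29, 49, 7) = 49
K (Min): min(49, 96) = 49
Root (Max): max(25, 49, 10, 0) = 49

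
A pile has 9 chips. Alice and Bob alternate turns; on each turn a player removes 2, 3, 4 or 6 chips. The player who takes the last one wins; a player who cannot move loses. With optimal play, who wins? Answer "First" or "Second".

Mark each pile size as W (mover wins) or L (mover loses):
i:   0  1  2  3  4  5  6  7  8  9
     L  L  W  W  W  W  W  W  L  L
Position 9 is L, so the second player wins.

Second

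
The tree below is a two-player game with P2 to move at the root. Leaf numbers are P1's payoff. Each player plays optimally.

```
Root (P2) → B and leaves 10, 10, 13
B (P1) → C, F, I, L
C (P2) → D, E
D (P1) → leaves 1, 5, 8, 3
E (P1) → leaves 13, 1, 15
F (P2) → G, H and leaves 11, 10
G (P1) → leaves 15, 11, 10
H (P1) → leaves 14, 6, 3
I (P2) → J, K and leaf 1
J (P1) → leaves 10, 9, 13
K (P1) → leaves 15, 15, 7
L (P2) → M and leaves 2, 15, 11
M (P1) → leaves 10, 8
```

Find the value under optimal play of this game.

D (P1): max(1, 5, 8, 3) = 8
E (P1): max(13, 1, 15) = 15
C (P2): min(8, 15) = 8
G (P1): max(15, 11, 10) = 15
H (P1): max(14, 6, 3) = 14
F (P2): min(15, 14, 11, 10) = 10
J (P1): max(10, 9, 13) = 13
K (P1): max(15, 15, 7) = 15
I (P2): min(13, 15, 1) = 1
M (P1): max(10, 8) = 10
L (P2): min(10, 2, 15, 11) = 2
B (P1): max(8, 10, 1, 2) = 10
Root (P2): min(10, 10, 10, 13) = 10

10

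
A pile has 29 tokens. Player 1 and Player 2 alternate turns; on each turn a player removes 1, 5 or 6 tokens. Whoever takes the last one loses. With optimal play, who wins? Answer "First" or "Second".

Compute winning (W) and losing (L) positions by backward induction:
i:   0  1  2  3  4  5  6  7  8  9 10 11 12 13 14 15 16 17 18 19 20 21 22 23 24 25 26 27 28 29
     W  L  W  L  W  L  W  W  W  W  W  W  L  W  L  W  L  W  W  W  W  W  W  L  W  L  W  L  W  W
Position 29 is W, so the first player wins.

First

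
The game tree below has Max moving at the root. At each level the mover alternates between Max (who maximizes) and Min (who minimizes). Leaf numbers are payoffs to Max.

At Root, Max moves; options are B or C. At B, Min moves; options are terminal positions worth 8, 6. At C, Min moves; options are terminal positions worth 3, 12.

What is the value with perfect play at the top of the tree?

B (Min): min(8, 6) = 6
C (Min): min(3, 12) = 3
Root (Max): max(6, 3) = 6

6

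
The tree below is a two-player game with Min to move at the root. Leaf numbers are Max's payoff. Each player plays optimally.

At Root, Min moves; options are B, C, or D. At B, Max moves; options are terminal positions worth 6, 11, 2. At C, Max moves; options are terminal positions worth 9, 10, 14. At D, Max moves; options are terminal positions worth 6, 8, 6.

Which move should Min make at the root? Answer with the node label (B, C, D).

D

B (Max): max(6, 11, 2) = 11
C (Max): max(9, 10, 14) = 14
D (Max): max(6, 8, 6) = 8
Root (Min): min(11, 14, 8) = 8
Min picks the child with the lowest value: D (value 8).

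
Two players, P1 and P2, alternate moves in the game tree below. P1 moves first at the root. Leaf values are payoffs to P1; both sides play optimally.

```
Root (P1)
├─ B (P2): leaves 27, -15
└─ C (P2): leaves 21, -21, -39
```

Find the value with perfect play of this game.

-15

B (P2): min(27, -15) = -15
C (P2): min(21, -21, -39) = -39
Root (P1): max(-15, -39) = -15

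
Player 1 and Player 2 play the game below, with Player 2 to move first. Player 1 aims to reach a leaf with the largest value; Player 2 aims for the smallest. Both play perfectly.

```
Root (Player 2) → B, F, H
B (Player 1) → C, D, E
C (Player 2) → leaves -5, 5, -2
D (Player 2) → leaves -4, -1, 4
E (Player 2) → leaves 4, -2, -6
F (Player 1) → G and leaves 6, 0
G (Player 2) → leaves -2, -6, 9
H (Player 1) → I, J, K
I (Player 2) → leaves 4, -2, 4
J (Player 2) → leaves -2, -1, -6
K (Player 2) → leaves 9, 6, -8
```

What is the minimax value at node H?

-2

I: min(4, -2, 4) = -2
J: min(-2, -1, -6) = -6
K: min(9, 6, -8) = -8
H: max(-2, -6, -8) = -2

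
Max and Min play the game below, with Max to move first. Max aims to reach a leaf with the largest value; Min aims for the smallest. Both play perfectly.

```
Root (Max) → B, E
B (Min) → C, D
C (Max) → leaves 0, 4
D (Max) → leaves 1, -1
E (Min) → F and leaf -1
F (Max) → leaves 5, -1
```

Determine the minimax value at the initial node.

C (Max): max(0, 4) = 4
D (Max): max(1, -1) = 1
B (Min): min(4, 1) = 1
F (Max): max(5, -1) = 5
E (Min): min(5, -1) = -1
Root (Max): max(1, -1) = 1

1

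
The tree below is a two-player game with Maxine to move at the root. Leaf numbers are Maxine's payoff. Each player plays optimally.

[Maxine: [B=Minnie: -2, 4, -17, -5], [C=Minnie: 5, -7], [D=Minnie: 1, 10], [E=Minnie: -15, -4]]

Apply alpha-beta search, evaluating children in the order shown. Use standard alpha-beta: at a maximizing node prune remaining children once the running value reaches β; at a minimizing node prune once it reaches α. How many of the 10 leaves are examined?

9

B [α=-∞,β=+∞]: v=-17
C [α=-17,β=+∞]: v=-7
D [α=-7,β=+∞]: v=1
E [α=1,β=+∞]: v=-15 after child 1 ≤ α → α-cutoff, skip 1
Root [α=-∞,β=+∞]: v=1
Leaves evaluated: 9 of 10.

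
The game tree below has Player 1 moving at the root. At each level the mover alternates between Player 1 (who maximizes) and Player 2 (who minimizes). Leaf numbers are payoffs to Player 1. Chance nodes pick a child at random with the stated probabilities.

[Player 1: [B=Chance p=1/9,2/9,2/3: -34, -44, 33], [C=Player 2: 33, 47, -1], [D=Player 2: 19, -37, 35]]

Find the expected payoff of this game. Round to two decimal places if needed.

8.44

B (Chance): 1/9·-34 + 2/9·-44 + 2/3·33 = 8.44
C (Player 2): min(33, 47, -1) = -1
D (Player 2): min(19, -37, 35) = -37
Root (Player 1): max(8.44, -1, -37) = 8.44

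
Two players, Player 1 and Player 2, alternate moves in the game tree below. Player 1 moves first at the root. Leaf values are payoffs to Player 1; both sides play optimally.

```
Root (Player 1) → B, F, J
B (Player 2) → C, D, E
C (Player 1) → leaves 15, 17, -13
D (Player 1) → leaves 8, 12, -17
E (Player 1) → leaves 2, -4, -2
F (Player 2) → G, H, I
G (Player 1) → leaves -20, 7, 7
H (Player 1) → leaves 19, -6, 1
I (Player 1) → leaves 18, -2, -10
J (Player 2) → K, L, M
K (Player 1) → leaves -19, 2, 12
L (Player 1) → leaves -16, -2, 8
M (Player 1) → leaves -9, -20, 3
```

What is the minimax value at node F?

G: max(-20, 7, 7) = 7
H: max(19, -6, 1) = 19
I: max(18, -2, -10) = 18
F: min(7, 19, 18) = 7

7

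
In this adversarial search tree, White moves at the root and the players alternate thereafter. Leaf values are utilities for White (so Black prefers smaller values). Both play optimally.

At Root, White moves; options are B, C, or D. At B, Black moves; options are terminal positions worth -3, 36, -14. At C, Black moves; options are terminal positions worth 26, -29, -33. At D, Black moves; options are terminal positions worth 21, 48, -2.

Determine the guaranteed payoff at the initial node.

-2

B (Black): min(-3, 36, -14) = -14
C (Black): min(26, -29, -33) = -33
D (Black): min(21, 48, -2) = -2
Root (White): max(-14, -33, -2) = -2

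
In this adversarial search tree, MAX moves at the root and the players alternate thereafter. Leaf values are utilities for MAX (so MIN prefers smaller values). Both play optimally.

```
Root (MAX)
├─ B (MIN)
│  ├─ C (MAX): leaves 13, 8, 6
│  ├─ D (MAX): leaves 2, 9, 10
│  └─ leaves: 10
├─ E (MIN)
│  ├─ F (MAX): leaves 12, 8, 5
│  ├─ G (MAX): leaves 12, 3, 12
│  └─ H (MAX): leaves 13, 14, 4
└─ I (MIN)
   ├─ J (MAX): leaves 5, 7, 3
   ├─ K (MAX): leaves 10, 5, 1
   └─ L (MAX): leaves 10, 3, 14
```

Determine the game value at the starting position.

C (MAX): max(13, 8, 6) = 13
D (MAX): max(2, 9, 10) = 10
B (MIN): min(13, 10, 10) = 10
F (MAX): max(12, 8, 5) = 12
G (MAX): max(12, 3, 12) = 12
H (MAX): max(13, 14, 4) = 14
E (MIN): min(12, 12, 14) = 12
J (MAX): max(5, 7, 3) = 7
K (MAX): max(10, 5, 1) = 10
L (MAX): max(10, 3, 14) = 14
I (MIN): min(7, 10, 14) = 7
Root (MAX): max(10, 12, 7) = 12

12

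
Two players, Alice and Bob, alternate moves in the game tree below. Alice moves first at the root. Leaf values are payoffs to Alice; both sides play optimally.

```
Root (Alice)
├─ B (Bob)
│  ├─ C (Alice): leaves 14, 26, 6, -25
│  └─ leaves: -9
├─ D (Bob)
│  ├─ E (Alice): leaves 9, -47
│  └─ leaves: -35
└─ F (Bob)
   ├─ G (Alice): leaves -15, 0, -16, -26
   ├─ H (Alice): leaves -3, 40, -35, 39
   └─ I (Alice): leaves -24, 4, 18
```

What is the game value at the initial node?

C (Alice): max(14, 26, 6, -25) = 26
B (Bob): min(26, -9) = -9
E (Alice): max(9, -47) = 9
D (Bob): min(9, -35) = -35
G (Alice): max(-15, 0, -16, -26) = 0
H (Alice): max(-3, 40, -35, 39) = 40
I (Alice): max(-24, 4, 18) = 18
F (Bob): min(0, 40, 18) = 0
Root (Alice): max(-9, -35, 0) = 0

0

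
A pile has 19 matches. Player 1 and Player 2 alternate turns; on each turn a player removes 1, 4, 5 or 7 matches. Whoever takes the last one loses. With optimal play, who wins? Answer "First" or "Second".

Compute winning (W) and losing (L) positions by backward induction:
i:   0  1  2  3  4  5  6  7  8  9 10 11 12 13 14 15 16 17 18 19
     W  L  W  L  W  W  W  W  W  L  W  L  W  W  W  W  W  L  W  L
Position 19 is L, so the second player wins.

Second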